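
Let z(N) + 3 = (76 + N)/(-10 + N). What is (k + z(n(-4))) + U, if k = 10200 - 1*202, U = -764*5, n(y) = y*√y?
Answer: 253001/41 + 172*I/41 ≈ 6170.8 + 4.1951*I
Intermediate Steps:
n(y) = y^(3/2)
U = -3820
z(N) = -3 + (76 + N)/(-10 + N)
k = 9998 (k = 10200 - 202 = 9998)
(k + z(n(-4))) + U = (9998 + 2*(53 - (-4)^(3/2))/(-10 + (-4)^(3/2))) - 3820 = (9998 + 2*(53 - (-8)*I)/(-10 - 8*I)) - 3820 = (9998 + 2*((-10 + 8*I)/164)*(53 + 8*I)) - 3820 = (9998 + (-10 + 8*I)*(53 + 8*I)/82) - 3820 = 6178 + (-10 + 8*I)*(53 + 8*I)/82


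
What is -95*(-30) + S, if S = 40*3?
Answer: 2970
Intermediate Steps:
S = 120
-95*(-30) + S = -95*(-30) + 120 = 2850 + 120 = 2970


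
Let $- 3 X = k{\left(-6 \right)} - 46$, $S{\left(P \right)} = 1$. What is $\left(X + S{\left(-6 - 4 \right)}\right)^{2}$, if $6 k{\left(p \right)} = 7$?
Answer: $\frac{82369}{324} \approx 254.23$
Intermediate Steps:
$k{\left(p \right)} = \frac{7}{6}$ ($k{\left(p \right)} = \frac{1}{6} \cdot 7 = \frac{7}{6}$)
$X = \frac{269}{18}$ ($X = - \frac{\frac{7}{6} - 46}{3} = \left(- \frac{1}{3}\right) \left(- \frac{269}{6}\right) = \frac{269}{18} \approx 14.944$)
$\left(X + S{\left(-6 - 4 \right)}\right)^{2} = \left(\frac{269}{18} + 1\right)^{2} = \left(\frac{287}{18}\right)^{2} = \frac{82369}{324}$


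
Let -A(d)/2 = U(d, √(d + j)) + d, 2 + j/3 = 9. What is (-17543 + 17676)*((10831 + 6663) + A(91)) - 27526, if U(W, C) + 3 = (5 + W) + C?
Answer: 2250232 - 1064*√7 ≈ 2.2474e+6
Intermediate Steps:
j = 21 (j = -6 + 3*9 = -6 + 27 = 21)
U(W, C) = 2 + C + W (U(W, C) = -3 + ((5 + W) + C) = -3 + (5 + C + W) = 2 + C + W)
A(d) = -4 - 4*d - 2*√(21 + d) (A(d) = -2*((2 + √(d + 21) + d) + d) = -2*((2 + √(21 + d) + d) + d) = -2*((2 + d + √(21 + d)) + d) = -2*(2 + √(21 + d) + 2*d) = -4 - 4*d - 2*√(21 + d))
(-17543 + 17676)*((10831 + 6663) + A(91)) - 27526 = (-17543 + 17676)*((10831 + 6663) + (-4 - 4*91 - 2*√(21 + 91))) - 27526 = 133*(17494 + (-4 - 364 - 8*√7)) - 27526 = 133*(17494 + (-368 - 8*√7)) - 27526 = 133*(17126 - 8*√7) - 27526 = (2277758 - 1064*√7) - 27526 = 2250232 - 1064*√7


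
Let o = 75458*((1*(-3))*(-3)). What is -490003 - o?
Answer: -1169125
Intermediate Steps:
o = 679122 (o = 75458*(-3*(-3)) = 75458*9 = 679122)
-490003 - o = -490003 - 1*679122 = -490003 - 679122 = -1169125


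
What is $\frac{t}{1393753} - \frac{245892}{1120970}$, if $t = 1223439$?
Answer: $\frac{514362851577}{781177650205} \approx 0.65845$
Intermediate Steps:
$\frac{t}{1393753} - \frac{245892}{1120970} = \frac{1223439}{1393753} - \frac{245892}{1120970} = 1223439 \cdot \frac{1}{1393753} - \frac{122946}{560485} = \frac{1223439}{1393753} - \frac{122946}{560485} = \frac{514362851577}{781177650205}$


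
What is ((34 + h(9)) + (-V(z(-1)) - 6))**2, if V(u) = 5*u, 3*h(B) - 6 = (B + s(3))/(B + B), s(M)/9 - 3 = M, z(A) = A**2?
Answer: 24649/36 ≈ 684.69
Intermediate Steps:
s(M) = 27 + 9*M
h(B) = 2 + (54 + B)/(6*B) (h(B) = 2 + ((B + (27 + 9*3))/(B + B))/3 = 2 + ((B + (27 + 27))/((2*B)))/3 = 2 + ((B + 54)*(1/(2*B)))/3 = 2 + ((54 + B)*(1/(2*B)))/3 = 2 + ((54 + B)/(2*B))/3 = 2 + (54 + B)/(6*B))
((34 + h(9)) + (-V(z(-1)) - 6))**2 = ((34 + (13/6 + 9/9)) + (-5*(-1)**2 - 6))**2 = ((34 + (13/6 + 9*(1/9))) + (-5 - 6))**2 = ((34 + (13/6 + 1)) + (-1*5 - 6))**2 = ((34 + 19/6) + (-5 - 6))**2 = (223/6 - 11)**2 = (157/6)**2 = 24649/36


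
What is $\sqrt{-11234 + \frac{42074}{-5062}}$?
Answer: $\frac{i \sqrt{72017810521}}{2531} \approx 106.03 i$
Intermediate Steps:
$\sqrt{-11234 + \frac{42074}{-5062}} = \sqrt{-11234 + 42074 \left(- \frac{1}{5062}\right)} = \sqrt{-11234 - \frac{21037}{2531}} = \sqrt{- \frac{28454291}{2531}} = \frac{i \sqrt{72017810521}}{2531}$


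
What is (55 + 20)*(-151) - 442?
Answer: -11767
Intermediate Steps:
(55 + 20)*(-151) - 442 = 75*(-151) - 442 = -11325 - 442 = -11767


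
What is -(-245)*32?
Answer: 7840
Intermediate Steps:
-(-245)*32 = -35*(-7)*32 = 245*32 = 7840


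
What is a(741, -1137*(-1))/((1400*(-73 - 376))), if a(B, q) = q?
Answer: -1137/628600 ≈ -0.0018088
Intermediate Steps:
a(741, -1137*(-1))/((1400*(-73 - 376))) = (-1137*(-1))/((1400*(-73 - 376))) = 1137/((1400*(-449))) = 1137/(-628600) = 1137*(-1/628600) = -1137/628600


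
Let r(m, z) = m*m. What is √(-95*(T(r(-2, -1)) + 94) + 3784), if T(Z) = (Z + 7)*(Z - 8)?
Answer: I*√966 ≈ 31.081*I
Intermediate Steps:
r(m, z) = m²
T(Z) = (-8 + Z)*(7 + Z) (T(Z) = (7 + Z)*(-8 + Z) = (-8 + Z)*(7 + Z))
√(-95*(T(r(-2, -1)) + 94) + 3784) = √(-95*((-56 + ((-2)²)² - 1*(-2)²) + 94) + 3784) = √(-95*((-56 + 4² - 1*4) + 94) + 3784) = √(-95*((-56 + 16 - 4) + 94) + 3784) = √(-95*(-44 + 94) + 3784) = √(-95*50 + 3784) = √(-4750 + 3784) = √(-966) = I*√966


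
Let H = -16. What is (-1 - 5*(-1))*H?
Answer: -64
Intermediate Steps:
(-1 - 5*(-1))*H = (-1 - 5*(-1))*(-16) = (-1 + 5)*(-16) = 4*(-16) = -64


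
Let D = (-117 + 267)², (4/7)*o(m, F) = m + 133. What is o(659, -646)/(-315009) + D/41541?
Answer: 260375062/484658847 ≈ 0.53723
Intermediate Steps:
o(m, F) = 931/4 + 7*m/4 (o(m, F) = 7*(m + 133)/4 = 7*(133 + m)/4 = 931/4 + 7*m/4)
D = 22500 (D = 150² = 22500)
o(659, -646)/(-315009) + D/41541 = (931/4 + (7/4)*659)/(-315009) + 22500/41541 = (931/4 + 4613/4)*(-1/315009) + 22500*(1/41541) = 1386*(-1/315009) + 7500/13847 = -154/35001 + 7500/13847 = 260375062/484658847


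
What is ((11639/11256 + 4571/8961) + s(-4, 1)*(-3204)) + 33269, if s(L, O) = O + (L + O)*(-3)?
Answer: 41372950973/33621672 ≈ 1230.5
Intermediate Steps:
s(L, O) = -3*L - 2*O (s(L, O) = O + (-3*L - 3*O) = -3*L - 2*O)
((11639/11256 + 4571/8961) + s(-4, 1)*(-3204)) + 33269 = ((11639/11256 + 4571/8961) + (-3*(-4) - 2*1)*(-3204)) + 33269 = ((11639*(1/11256) + 4571*(1/8961)) + (12 - 2)*(-3204)) + 33269 = ((11639/11256 + 4571/8961) + 10*(-3204)) + 33269 = (51916085/33621672 - 32040) + 33269 = -1077186454795/33621672 + 33269 = 41372950973/33621672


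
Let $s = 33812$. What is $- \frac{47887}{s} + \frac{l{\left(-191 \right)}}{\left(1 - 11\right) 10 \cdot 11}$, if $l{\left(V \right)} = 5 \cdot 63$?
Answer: $- \frac{791581}{464915} \approx -1.7026$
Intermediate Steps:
$l{\left(V \right)} = 315$
$- \frac{47887}{s} + \frac{l{\left(-191 \right)}}{\left(1 - 11\right) 10 \cdot 11} = - \frac{47887}{33812} + \frac{315}{\left(1 - 11\right) 10 \cdot 11} = \left(-47887\right) \frac{1}{33812} + \frac{315}{\left(-10\right) 10 \cdot 11} = - \frac{47887}{33812} + \frac{315}{\left(-100\right) 11} = - \frac{47887}{33812} + \frac{315}{-1100} = - \frac{47887}{33812} + 315 \left(- \frac{1}{1100}\right) = - \frac{47887}{33812} - \frac{63}{220} = - \frac{791581}{464915}$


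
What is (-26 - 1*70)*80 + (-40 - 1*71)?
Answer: -7791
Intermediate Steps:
(-26 - 1*70)*80 + (-40 - 1*71) = (-26 - 70)*80 + (-40 - 71) = -96*80 - 111 = -7680 - 111 = -7791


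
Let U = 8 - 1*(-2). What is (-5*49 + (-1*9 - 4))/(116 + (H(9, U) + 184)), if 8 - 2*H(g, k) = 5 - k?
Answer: -516/613 ≈ -0.84176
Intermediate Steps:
U = 10 (U = 8 + 2 = 10)
H(g, k) = 3/2 + k/2 (H(g, k) = 4 - (5 - k)/2 = 4 + (-5/2 + k/2) = 3/2 + k/2)
(-5*49 + (-1*9 - 4))/(116 + (H(9, U) + 184)) = (-5*49 + (-1*9 - 4))/(116 + ((3/2 + (½)*10) + 184)) = (-245 + (-9 - 4))/(116 + ((3/2 + 5) + 184)) = (-245 - 13)/(116 + (13/2 + 184)) = -258/(116 + 381/2) = -258/613/2 = -258*2/613 = -516/613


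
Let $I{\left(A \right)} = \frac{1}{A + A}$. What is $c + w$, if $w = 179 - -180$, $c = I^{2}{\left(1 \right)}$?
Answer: $\frac{1437}{4} \approx 359.25$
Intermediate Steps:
$I{\left(A \right)} = \frac{1}{2 A}$
$c = \frac{1}{4}$ ($c = \left(\frac{1}{2 \cdot 1}\right)^{2} = \left(\frac{1}{2} \cdot 1\right)^{2} = \left(\frac{1}{2}\right)^{2} = \frac{1}{4} \approx 0.25$)
$w = 359$ ($w = 179 + 180 = 359$)
$c + w = \frac{1}{4} + 359 = \frac{1437}{4}$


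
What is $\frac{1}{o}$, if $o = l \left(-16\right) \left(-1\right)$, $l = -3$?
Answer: $- \frac{1}{48} \approx -0.020833$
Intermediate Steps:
$o = -48$ ($o = \left(-3\right) \left(-16\right) \left(-1\right) = 48 \left(-1\right) = -48$)
$\frac{1}{o} = \frac{1}{-48} = - \frac{1}{48}$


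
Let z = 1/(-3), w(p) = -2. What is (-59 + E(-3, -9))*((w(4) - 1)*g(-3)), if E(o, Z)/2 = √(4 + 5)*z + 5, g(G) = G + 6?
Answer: 459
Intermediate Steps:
z = -⅓ ≈ -0.33333
g(G) = 6 + G
E(o, Z) = 8 (E(o, Z) = 2*(√(4 + 5)*(-⅓) + 5) = 2*(√9*(-⅓) + 5) = 2*(3*(-⅓) + 5) = 2*(-1 + 5) = 2*4 = 8)
(-59 + E(-3, -9))*((w(4) - 1)*g(-3)) = (-59 + 8)*((-2 - 1)*(6 - 3)) = -(-153)*3 = -51*(-9) = 459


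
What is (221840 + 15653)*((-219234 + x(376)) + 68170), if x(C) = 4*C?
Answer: -35519453080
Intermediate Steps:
(221840 + 15653)*((-219234 + x(376)) + 68170) = (221840 + 15653)*((-219234 + 4*376) + 68170) = 237493*((-219234 + 1504) + 68170) = 237493*(-217730 + 68170) = 237493*(-149560) = -35519453080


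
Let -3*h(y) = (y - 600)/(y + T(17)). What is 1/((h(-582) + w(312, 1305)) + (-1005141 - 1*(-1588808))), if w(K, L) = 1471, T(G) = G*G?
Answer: 293/171445040 ≈ 1.7090e-6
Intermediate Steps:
T(G) = G**2
h(y) = -(-600 + y)/(3*(289 + y)) (h(y) = -(y - 600)/(3*(y + 17**2)) = -(-600 + y)/(3*(y + 289)) = -(-600 + y)/(3*(289 + y)))
1/((h(-582) + w(312, 1305)) + (-1005141 - 1*(-1588808))) = 1/(((600 - 1*(-582))/(3*(289 - 582)) + 1471) + (-1005141 - 1*(-1588808))) = 1/(((1/3)*(600 + 582)/(-293) + 1471) + (-1005141 + 1588808)) = 1/(((1/3)*(-1/293)*1182 + 1471) + 583667) = 1/((-394/293 + 1471) + 583667) = 1/(430609/293 + 583667) = 1/(171445040/293) = 293/171445040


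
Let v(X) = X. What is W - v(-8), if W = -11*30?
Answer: -322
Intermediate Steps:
W = -330
W - v(-8) = -330 - 1*(-8) = -330 + 8 = -322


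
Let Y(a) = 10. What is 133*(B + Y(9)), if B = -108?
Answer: -13034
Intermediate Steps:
133*(B + Y(9)) = 133*(-108 + 10) = 133*(-98) = -13034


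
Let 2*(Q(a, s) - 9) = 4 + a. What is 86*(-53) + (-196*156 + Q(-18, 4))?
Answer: -35132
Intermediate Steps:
Q(a, s) = 11 + a/2 (Q(a, s) = 9 + (4 + a)/2 = 9 + (2 + a/2) = 11 + a/2)
86*(-53) + (-196*156 + Q(-18, 4)) = 86*(-53) + (-196*156 + (11 + (1/2)*(-18))) = -4558 + (-30576 + (11 - 9)) = -4558 + (-30576 + 2) = -4558 - 30574 = -35132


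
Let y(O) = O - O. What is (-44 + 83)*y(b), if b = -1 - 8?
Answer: 0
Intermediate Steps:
b = -9
y(O) = 0
(-44 + 83)*y(b) = (-44 + 83)*0 = 39*0 = 0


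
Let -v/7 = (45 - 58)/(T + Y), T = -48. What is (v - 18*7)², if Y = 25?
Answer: 8934121/529 ≈ 16889.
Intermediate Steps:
v = -91/23 (v = -7*(45 - 58)/(-48 + 25) = -(-91)/(-23) = -(-91)*(-1)/23 = -7*13/23 = -91/23 ≈ -3.9565)
(v - 18*7)² = (-91/23 - 18*7)² = (-91/23 - 126)² = (-2989/23)² = 8934121/529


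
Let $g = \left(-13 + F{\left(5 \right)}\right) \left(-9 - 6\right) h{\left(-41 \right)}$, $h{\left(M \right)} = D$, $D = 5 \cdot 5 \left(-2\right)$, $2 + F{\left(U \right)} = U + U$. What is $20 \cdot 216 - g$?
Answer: $8070$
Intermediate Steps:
$F{\left(U \right)} = -2 + 2 U$ ($F{\left(U \right)} = -2 + \left(U + U\right) = -2 + 2 U$)
$D = -50$ ($D = 25 \left(-2\right) = -50$)
$h{\left(M \right)} = -50$
$g = -3750$ ($g = \left(-13 + \left(-2 + 2 \cdot 5\right)\right) \left(-9 - 6\right) \left(-50\right) = \left(-13 + \left(-2 + 10\right)\right) \left(-15\right) \left(-50\right) = \left(-13 + 8\right) \left(-15\right) \left(-50\right) = \left(-5\right) \left(-15\right) \left(-50\right) = 75 \left(-50\right) = -3750$)
$20 \cdot 216 - g = 20 \cdot 216 - -3750 = 4320 + 3750 = 8070$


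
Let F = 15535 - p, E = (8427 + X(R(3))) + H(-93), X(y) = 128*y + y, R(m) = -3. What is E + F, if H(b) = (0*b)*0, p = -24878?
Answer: 48453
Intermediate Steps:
H(b) = 0 (H(b) = 0*0 = 0)
X(y) = 129*y
E = 8040 (E = (8427 + 129*(-3)) + 0 = (8427 - 387) + 0 = 8040 + 0 = 8040)
F = 40413 (F = 15535 - 1*(-24878) = 15535 + 24878 = 40413)
E + F = 8040 + 40413 = 48453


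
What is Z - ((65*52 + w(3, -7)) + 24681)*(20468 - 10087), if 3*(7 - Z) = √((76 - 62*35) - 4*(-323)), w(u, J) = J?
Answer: -291228567 - I*√802/3 ≈ -2.9123e+8 - 9.4399*I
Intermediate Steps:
Z = 7 - I*√802/3 (Z = 7 - √((76 - 62*35) - 4*(-323))/3 = 7 - √((76 - 2170) + 1292)/3 = 7 - √(-2094 + 1292)/3 = 7 - I*√802/3 ≈ 7.0 - 9.4399*I)
Z - ((65*52 + w(3, -7)) + 24681)*(20468 - 10087) = (7 - I*√802/3) - ((65*52 - 7) + 24681)*(20468 - 10087) = (7 - I*√802/3) - ((3380 - 7) + 24681)*10381 = (7 - I*√802/3) - (3373 + 24681)*10381 = (7 - I*√802/3) - 28054*10381 = (7 - I*√802/3) - 1*291228574 = (7 - I*√802/3) - 291228574 = -291228567 - I*√802/3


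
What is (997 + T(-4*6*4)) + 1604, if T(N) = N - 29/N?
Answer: 240509/96 ≈ 2505.3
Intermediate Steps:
(997 + T(-4*6*4)) + 1604 = (997 + (-4*6*4 - 29/(-4*6*4))) + 1604 = (997 + (-24*4 - 29/((-24*4)))) + 1604 = (997 + (-96 - 29/(-96))) + 1604 = (997 + (-96 - 29*(-1/96))) + 1604 = (997 + (-96 + 29/96)) + 1604 = (997 - 9187/96) + 1604 = 86525/96 + 1604 = 240509/96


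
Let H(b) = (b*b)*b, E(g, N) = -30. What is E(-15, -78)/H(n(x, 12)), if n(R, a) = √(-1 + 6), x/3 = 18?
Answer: -6*√5/5 ≈ -2.6833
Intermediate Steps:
x = 54 (x = 3*18 = 54)
n(R, a) = √5
H(b) = b³ (H(b) = b²*b = b³)
E(-15, -78)/H(n(x, 12)) = -30*√5/25 = -6*√5/5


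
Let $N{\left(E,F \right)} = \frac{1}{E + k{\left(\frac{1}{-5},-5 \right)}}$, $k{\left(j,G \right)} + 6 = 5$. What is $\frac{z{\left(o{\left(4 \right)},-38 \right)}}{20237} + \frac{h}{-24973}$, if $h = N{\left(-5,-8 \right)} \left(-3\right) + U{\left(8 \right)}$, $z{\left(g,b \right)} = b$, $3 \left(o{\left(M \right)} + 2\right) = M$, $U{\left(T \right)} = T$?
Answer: $- \frac{131881}{59456306} \approx -0.0022181$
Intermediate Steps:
$k{\left(j,G \right)} = -1$ ($k{\left(j,G \right)} = -6 + 5 = -1$)
$N{\left(E,F \right)} = \frac{1}{-1 + E}$ ($N{\left(E,F \right)} = \frac{1}{E - 1} = \frac{1}{-1 + E}$)
$o{\left(M \right)} = -2 + \frac{M}{3}$
$h = \frac{17}{2}$ ($h = \frac{1}{-1 - 5} \left(-3\right) + 8 = \frac{1}{-6} \left(-3\right) + 8 = \left(- \frac{1}{6}\right) \left(-3\right) + 8 = \frac{1}{2} + 8 = \frac{17}{2} \approx 8.5$)
$\frac{z{\left(o{\left(4 \right)},-38 \right)}}{20237} + \frac{h}{-24973} = - \frac{38}{20237} + \frac{17}{2 \left(-24973\right)} = \left(-38\right) \frac{1}{20237} + \frac{17}{2} \left(- \frac{1}{24973}\right) = - \frac{38}{20237} - \frac{1}{2938} = - \frac{131881}{59456306}$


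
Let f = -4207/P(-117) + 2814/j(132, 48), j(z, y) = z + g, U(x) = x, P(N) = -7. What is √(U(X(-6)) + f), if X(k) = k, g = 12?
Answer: 7*√1806/12 ≈ 24.790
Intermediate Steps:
j(z, y) = 12 + z (j(z, y) = z + 12 = 12 + z)
f = 14893/24 (f = -4207/(-7) + 2814/(12 + 132) = -4207*(-⅐) + 2814/144 = 601 + 2814*(1/144) = 601 + 469/24 = 14893/24 ≈ 620.54)
√(U(X(-6)) + f) = √(-6 + 14893/24) = √(14749/24) = 7*√1806/12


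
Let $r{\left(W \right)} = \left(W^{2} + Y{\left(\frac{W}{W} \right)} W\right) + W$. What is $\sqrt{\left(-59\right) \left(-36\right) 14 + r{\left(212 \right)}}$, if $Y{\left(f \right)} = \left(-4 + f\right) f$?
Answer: $4 \sqrt{4641} \approx 272.5$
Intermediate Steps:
$Y{\left(f \right)} = f \left(-4 + f\right)$
$r{\left(W \right)} = W^{2} - 2 W$ ($r{\left(W \right)} = \left(W^{2} + \frac{W}{W} \left(-4 + \frac{W}{W}\right) W\right) + W = \left(W^{2} + 1 \left(-4 + 1\right) W\right) + W = \left(W^{2} + 1 \left(-3\right) W\right) + W = \left(W^{2} - 3 W\right) + W = W^{2} - 2 W$)
$\sqrt{\left(-59\right) \left(-36\right) 14 + r{\left(212 \right)}} = \sqrt{\left(-59\right) \left(-36\right) 14 + 212 \left(-2 + 212\right)} = \sqrt{2124 \cdot 14 + 212 \cdot 210} = \sqrt{29736 + 44520} = \sqrt{74256} = 4 \sqrt{4641}$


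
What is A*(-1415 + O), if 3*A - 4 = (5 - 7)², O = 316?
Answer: -8792/3 ≈ -2930.7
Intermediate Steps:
A = 8/3 (A = 4/3 + (5 - 7)²/3 = 4/3 + (⅓)*(-2)² = 4/3 + (⅓)*4 = 4/3 + 4/3 = 8/3 ≈ 2.6667)
A*(-1415 + O) = 8*(-1415 + 316)/3 = (8/3)*(-1099) = -8792/3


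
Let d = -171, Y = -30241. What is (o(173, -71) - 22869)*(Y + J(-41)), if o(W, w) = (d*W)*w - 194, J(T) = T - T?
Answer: -62820536530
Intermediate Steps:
J(T) = 0
o(W, w) = -194 - 171*W*w (o(W, w) = (-171*W)*w - 194 = -171*W*w - 194 = -194 - 171*W*w)
(o(173, -71) - 22869)*(Y + J(-41)) = ((-194 - 171*173*(-71)) - 22869)*(-30241 + 0) = ((-194 + 2100393) - 22869)*(-30241) = (2100199 - 22869)*(-30241) = 2077330*(-30241) = -62820536530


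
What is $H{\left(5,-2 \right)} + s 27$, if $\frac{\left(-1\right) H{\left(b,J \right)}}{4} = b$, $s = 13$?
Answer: $331$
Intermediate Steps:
$H{\left(b,J \right)} = - 4 b$
$H{\left(5,-2 \right)} + s 27 = \left(-4\right) 5 + 13 \cdot 27 = -20 + 351 = 331$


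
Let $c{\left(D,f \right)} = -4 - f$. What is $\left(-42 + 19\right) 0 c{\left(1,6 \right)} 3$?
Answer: $0$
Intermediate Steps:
$\left(-42 + 19\right) 0 c{\left(1,6 \right)} 3 = \left(-42 + 19\right) 0 \left(-4 - 6\right) 3 = - 23 \cdot 0 \left(-4 - 6\right) 3 = - 23 \cdot 0 \left(-10\right) 3 = - 23 \cdot 0 \cdot 3 = \left(-23\right) 0 = 0$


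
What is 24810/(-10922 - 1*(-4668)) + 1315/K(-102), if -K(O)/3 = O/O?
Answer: -4149220/9381 ≈ -442.30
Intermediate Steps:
K(O) = -3 (K(O) = -3*O/O = -3*1 = -3)
24810/(-10922 - 1*(-4668)) + 1315/K(-102) = 24810/(-10922 - 1*(-4668)) + 1315/(-3) = 24810/(-10922 + 4668) + 1315*(-⅓) = 24810/(-6254) - 1315/3 = 24810*(-1/6254) - 1315/3 = -12405/3127 - 1315/3 = -4149220/9381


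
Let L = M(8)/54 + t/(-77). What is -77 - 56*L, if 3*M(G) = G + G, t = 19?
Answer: -61223/891 ≈ -68.713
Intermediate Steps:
M(G) = 2*G/3 (M(G) = (G + G)/3 = (2*G)/3 = 2*G/3)
L = -923/6237 (L = ((⅔)*8)/54 + 19/(-77) = (16/3)*(1/54) + 19*(-1/77) = 8/81 - 19/77 = -923/6237 ≈ -0.14799)
-77 - 56*L = -77 - 56*(-923/6237) = -77 + 7384/891 = -61223/891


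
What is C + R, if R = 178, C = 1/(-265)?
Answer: 47169/265 ≈ 178.00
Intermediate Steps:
C = -1/265 ≈ -0.0037736
C + R = -1/265 + 178 = 47169/265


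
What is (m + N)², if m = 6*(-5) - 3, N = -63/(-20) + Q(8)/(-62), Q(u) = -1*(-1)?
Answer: 342879289/384400 ≈ 891.99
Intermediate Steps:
Q(u) = 1
N = 1943/620 (N = -63/(-20) + 1/(-62) = -63*(-1/20) + 1*(-1/62) = 63/20 - 1/62 = 1943/620 ≈ 3.1339)
m = -33 (m = -30 - 3 = -33)
(m + N)² = (-33 + 1943/620)² = (-18517/620)² = 342879289/384400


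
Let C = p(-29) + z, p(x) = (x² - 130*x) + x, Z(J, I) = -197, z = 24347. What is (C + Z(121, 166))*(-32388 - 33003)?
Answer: -1878814212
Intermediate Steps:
p(x) = x² - 129*x
C = 28929 (C = -29*(-129 - 29) + 24347 = -29*(-158) + 24347 = 4582 + 24347 = 28929)
(C + Z(121, 166))*(-32388 - 33003) = (28929 - 197)*(-32388 - 33003) = 28732*(-65391) = -1878814212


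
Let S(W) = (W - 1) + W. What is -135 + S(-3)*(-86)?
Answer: 467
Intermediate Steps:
S(W) = -1 + 2*W (S(W) = (-1 + W) + W = -1 + 2*W)
-135 + S(-3)*(-86) = -135 + (-1 + 2*(-3))*(-86) = -135 + (-1 - 6)*(-86) = -135 - 7*(-86) = -135 + 602 = 467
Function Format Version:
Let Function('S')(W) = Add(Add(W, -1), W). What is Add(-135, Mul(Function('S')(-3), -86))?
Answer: 467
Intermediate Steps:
Function('S')(W) = Add(-1, Mul(2, W)) (Function('S')(W) = Add(Add(-1, W), W) = Add(-1, Mul(2, W)))
Add(-135, Mul(Function('S')(-3), -86)) = Add(-135, Mul(Add(-1, Mul(2, -3)), -86)) = Add(-135, Mul(Add(-1, -6), -86)) = Add(-135, Mul(-7, -86)) = Add(-135, 602) = 467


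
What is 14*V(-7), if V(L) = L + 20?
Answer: 182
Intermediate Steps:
V(L) = 20 + L
14*V(-7) = 14*(20 - 7) = 14*13 = 182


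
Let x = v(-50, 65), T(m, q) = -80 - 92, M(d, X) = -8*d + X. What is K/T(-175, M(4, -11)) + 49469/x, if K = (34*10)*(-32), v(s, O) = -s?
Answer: 2263167/2150 ≈ 1052.6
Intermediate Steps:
M(d, X) = X - 8*d
T(m, q) = -172
K = -10880 (K = 340*(-32) = -10880)
x = 50 (x = -1*(-50) = 50)
K/T(-175, M(4, -11)) + 49469/x = -10880/(-172) + 49469/50 = -10880*(-1/172) + 49469*(1/50) = 2720/43 + 49469/50 = 2263167/2150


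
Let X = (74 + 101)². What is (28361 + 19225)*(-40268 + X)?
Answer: -458871798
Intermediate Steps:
X = 30625 (X = 175² = 30625)
(28361 + 19225)*(-40268 + X) = (28361 + 19225)*(-40268 + 30625) = 47586*(-9643) = -458871798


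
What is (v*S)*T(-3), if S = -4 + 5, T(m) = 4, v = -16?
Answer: -64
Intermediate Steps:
S = 1
(v*S)*T(-3) = -16*1*4 = -16*4 = -64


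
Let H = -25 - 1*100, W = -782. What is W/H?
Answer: 782/125 ≈ 6.2560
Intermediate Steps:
H = -125 (H = -25 - 100 = -125)
W/H = -782/(-125) = -782*(-1/125) = 782/125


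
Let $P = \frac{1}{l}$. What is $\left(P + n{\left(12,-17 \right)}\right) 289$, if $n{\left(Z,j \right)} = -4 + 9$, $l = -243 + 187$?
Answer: $\frac{80631}{56} \approx 1439.8$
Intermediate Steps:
$l = -56$
$n{\left(Z,j \right)} = 5$
$P = - \frac{1}{56}$ ($P = \frac{1}{-56} = - \frac{1}{56} \approx -0.017857$)
$\left(P + n{\left(12,-17 \right)}\right) 289 = \left(- \frac{1}{56} + 5\right) 289 = \frac{279}{56} \cdot 289 = \frac{80631}{56}$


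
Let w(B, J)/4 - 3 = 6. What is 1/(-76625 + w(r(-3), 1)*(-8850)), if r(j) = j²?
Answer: -1/395225 ≈ -2.5302e-6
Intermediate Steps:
w(B, J) = 36 (w(B, J) = 12 + 4*6 = 12 + 24 = 36)
1/(-76625 + w(r(-3), 1)*(-8850)) = 1/(-76625 + 36*(-8850)) = 1/(-76625 - 318600) = 1/(-395225) = -1/395225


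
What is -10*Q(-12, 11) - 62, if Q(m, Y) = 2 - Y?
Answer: 28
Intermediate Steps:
-10*Q(-12, 11) - 62 = -10*(2 - 1*11) - 62 = -10*(2 - 11) - 62 = -10*(-9) - 62 = 90 - 62 = 28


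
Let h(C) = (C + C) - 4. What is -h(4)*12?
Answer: -48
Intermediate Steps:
h(C) = -4 + 2*C (h(C) = 2*C - 4 = -4 + 2*C)
-h(4)*12 = -(-4 + 2*4)*12 = -(-4 + 8)*12 = -1*4*12 = -4*12 = -48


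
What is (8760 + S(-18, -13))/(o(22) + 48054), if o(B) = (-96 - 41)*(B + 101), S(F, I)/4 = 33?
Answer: 988/3467 ≈ 0.28497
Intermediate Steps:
S(F, I) = 132 (S(F, I) = 4*33 = 132)
o(B) = -13837 - 137*B (o(B) = -137*(101 + B) = -13837 - 137*B)
(8760 + S(-18, -13))/(o(22) + 48054) = (8760 + 132)/((-13837 - 137*22) + 48054) = 8892/((-13837 - 3014) + 48054) = 8892/(-16851 + 48054) = 8892/31203 = 8892*(1/31203) = 988/3467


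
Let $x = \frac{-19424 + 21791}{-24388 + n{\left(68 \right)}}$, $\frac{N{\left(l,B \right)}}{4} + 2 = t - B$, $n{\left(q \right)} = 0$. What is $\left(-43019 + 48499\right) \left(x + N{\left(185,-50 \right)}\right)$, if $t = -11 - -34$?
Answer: $\frac{9485640250}{6097} \approx 1.5558 \cdot 10^{6}$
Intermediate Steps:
$t = 23$ ($t = -11 + 34 = 23$)
$N{\left(l,B \right)} = 84 - 4 B$ ($N{\left(l,B \right)} = -8 + 4 \left(23 - B\right) = -8 - \left(-92 + 4 B\right) = 84 - 4 B$)
$x = - \frac{2367}{24388}$ ($x = \frac{-19424 + 21791}{-24388 + 0} = \frac{2367}{-24388} = 2367 \left(- \frac{1}{24388}\right) = - \frac{2367}{24388} \approx -0.097056$)
$\left(-43019 + 48499\right) \left(x + N{\left(185,-50 \right)}\right) = \left(-43019 + 48499\right) \left(- \frac{2367}{24388} + \left(84 - -200\right)\right) = 5480 \left(- \frac{2367}{24388} + \left(84 + 200\right)\right) = 5480 \left(- \frac{2367}{24388} + 284\right) = 5480 \cdot \frac{6923825}{24388} = \frac{9485640250}{6097}$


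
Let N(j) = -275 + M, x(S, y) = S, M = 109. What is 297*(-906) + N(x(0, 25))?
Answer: -269248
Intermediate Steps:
N(j) = -166 (N(j) = -275 + 109 = -166)
297*(-906) + N(x(0, 25)) = 297*(-906) - 166 = -269082 - 166 = -269248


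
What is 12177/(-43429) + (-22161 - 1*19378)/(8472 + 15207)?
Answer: -2092336414/1028355291 ≈ -2.0346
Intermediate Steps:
12177/(-43429) + (-22161 - 1*19378)/(8472 + 15207) = 12177*(-1/43429) + (-22161 - 19378)/23679 = -12177/43429 - 41539*1/23679 = -12177/43429 - 41539/23679 = -2092336414/1028355291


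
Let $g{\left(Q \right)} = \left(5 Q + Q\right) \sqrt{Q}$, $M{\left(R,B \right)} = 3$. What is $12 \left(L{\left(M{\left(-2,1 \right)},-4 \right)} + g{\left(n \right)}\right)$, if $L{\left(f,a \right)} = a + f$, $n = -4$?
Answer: $-12 - 576 i \approx -12.0 - 576.0 i$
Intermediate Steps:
$g{\left(Q \right)} = 6 Q^{\frac{3}{2}}$ ($g{\left(Q \right)} = 6 Q \sqrt{Q} = 6 Q^{\frac{3}{2}}$)
$12 \left(L{\left(M{\left(-2,1 \right)},-4 \right)} + g{\left(n \right)}\right) = 12 \left(\left(-4 + 3\right) + 6 \left(-4\right)^{\frac{3}{2}}\right) = 12 \left(-1 + 6 \left(- 8 i\right)\right) = 12 \left(-1 - 48 i\right) = -12 - 576 i$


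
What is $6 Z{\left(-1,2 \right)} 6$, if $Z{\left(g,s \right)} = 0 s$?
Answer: $0$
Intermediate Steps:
$Z{\left(g,s \right)} = 0$
$6 Z{\left(-1,2 \right)} 6 = 6 \cdot 0 \cdot 6 = 0 \cdot 6 = 0$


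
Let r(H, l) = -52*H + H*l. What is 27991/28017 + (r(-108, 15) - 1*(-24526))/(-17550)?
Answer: -1315636/2101275 ≈ -0.62611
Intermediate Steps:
27991/28017 + (r(-108, 15) - 1*(-24526))/(-17550) = 27991/28017 + (-108*(-52 + 15) - 1*(-24526))/(-17550) = 27991*(1/28017) + (-108*(-37) + 24526)*(-1/17550) = 27991/28017 + (3996 + 24526)*(-1/17550) = 27991/28017 + 28522*(-1/17550) = 27991/28017 - 1097/675 = -1315636/2101275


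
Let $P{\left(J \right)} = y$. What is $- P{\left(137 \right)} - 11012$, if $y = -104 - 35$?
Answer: $-10873$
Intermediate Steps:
$y = -139$ ($y = -104 - 35 = -139$)
$P{\left(J \right)} = -139$
$- P{\left(137 \right)} - 11012 = \left(-1\right) \left(-139\right) - 11012 = 139 - 11012 = -10873$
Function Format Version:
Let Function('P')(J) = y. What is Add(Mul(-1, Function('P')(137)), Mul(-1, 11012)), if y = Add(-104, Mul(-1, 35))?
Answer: -10873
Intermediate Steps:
y = -139 (y = Add(-104, -35) = -139)
Function('P')(J) = -139
Add(Mul(-1, Function('P')(137)), Mul(-1, 11012)) = Add(Mul(-1, -139), Mul(-1, 11012)) = Add(139, -11012) = -10873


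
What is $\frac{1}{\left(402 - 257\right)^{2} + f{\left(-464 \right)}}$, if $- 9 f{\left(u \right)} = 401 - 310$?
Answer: $\frac{9}{189134} \approx 4.7585 \cdot 10^{-5}$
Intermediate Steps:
$f{\left(u \right)} = - \frac{91}{9}$ ($f{\left(u \right)} = - \frac{401 - 310}{9} = \left(- \frac{1}{9}\right) 91 = - \frac{91}{9}$)
$\frac{1}{\left(402 - 257\right)^{2} + f{\left(-464 \right)}} = \frac{1}{\left(402 - 257\right)^{2} - \frac{91}{9}} = \frac{1}{145^{2} - \frac{91}{9}} = \frac{1}{21025 - \frac{91}{9}} = \frac{1}{\frac{189134}{9}} = \frac{9}{189134}$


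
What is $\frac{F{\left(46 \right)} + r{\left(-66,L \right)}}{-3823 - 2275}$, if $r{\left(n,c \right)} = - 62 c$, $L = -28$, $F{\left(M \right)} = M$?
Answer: $- \frac{891}{3049} \approx -0.29223$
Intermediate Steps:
$\frac{F{\left(46 \right)} + r{\left(-66,L \right)}}{-3823 - 2275} = \frac{46 - -1736}{-3823 - 2275} = \frac{46 + 1736}{-6098} = 1782 \left(- \frac{1}{6098}\right) = - \frac{891}{3049}$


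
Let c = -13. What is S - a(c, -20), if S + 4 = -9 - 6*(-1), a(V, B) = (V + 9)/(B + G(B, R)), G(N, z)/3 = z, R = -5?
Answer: -249/35 ≈ -7.1143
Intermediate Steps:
G(N, z) = 3*z
a(V, B) = (9 + V)/(-15 + B) (a(V, B) = (V + 9)/(B + 3*(-5)) = (9 + V)/(B - 15) = (9 + V)/(-15 + B))
S = -7 (S = -4 + (-9 - 6*(-1)) = -4 + (-9 + 6) = -4 - 3 = -7)
S - a(c, -20) = -7 - (9 - 13)/(-15 - 20) = -7 - (-4)/(-35) = -7 - (-1)*(-4)/35 = -7 - 1*4/35 = -7 - 4/35 = -249/35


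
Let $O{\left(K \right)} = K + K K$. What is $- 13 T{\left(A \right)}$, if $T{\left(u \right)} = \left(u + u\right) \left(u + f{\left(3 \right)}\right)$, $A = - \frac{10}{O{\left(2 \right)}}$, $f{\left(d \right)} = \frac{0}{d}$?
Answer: $- \frac{650}{9} \approx -72.222$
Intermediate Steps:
$O{\left(K \right)} = K + K^{2}$
$f{\left(d \right)} = 0$
$A = - \frac{5}{3}$ ($A = - \frac{10}{2 \left(1 + 2\right)} = - \frac{10}{2 \cdot 3} = - \frac{10}{6} = \left(-10\right) \frac{1}{6} = - \frac{5}{3} \approx -1.6667$)
$T{\left(u \right)} = 2 u^{2}$ ($T{\left(u \right)} = \left(u + u\right) \left(u + 0\right) = 2 u u = 2 u^{2}$)
$- 13 T{\left(A \right)} = - 13 \cdot 2 \left(- \frac{5}{3}\right)^{2} = - 13 \cdot 2 \cdot \frac{25}{9} = \left(-13\right) \frac{50}{9} = - \frac{650}{9}$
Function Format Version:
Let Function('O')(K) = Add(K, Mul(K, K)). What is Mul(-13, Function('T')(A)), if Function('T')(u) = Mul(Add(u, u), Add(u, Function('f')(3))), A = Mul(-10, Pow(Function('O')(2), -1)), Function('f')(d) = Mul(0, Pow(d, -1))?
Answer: Rational(-650, 9) ≈ -72.222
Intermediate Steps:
Function('O')(K) = Add(K, Pow(K, 2))
Function('f')(d) = 0
A = Rational(-5, 3) (A = Mul(-10, Pow(Mul(2, Add(1, 2)), -1)) = Mul(-10, Pow(Mul(2, 3), -1)) = Mul(-10, Pow(6, -1)) = Mul(-10, Rational(1, 6)) = Rational(-5, 3) ≈ -1.6667)
Function('T')(u) = Mul(2, Pow(u, 2)) (Function('T')(u) = Mul(Add(u, u), Add(u, 0)) = Mul(Mul(2, u), u) = Mul(2, Pow(u, 2)))
Mul(-13, Function('T')(A)) = Mul(-13, Mul(2, Pow(Rational(-5, 3), 2))) = Mul(-13, Mul(2, Rational(25, 9))) = Mul(-13, Rational(50, 9)) = Rational(-650, 9)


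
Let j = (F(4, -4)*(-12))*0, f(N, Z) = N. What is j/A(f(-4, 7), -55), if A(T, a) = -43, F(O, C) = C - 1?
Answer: 0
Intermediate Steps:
F(O, C) = -1 + C
j = 0 (j = ((-1 - 4)*(-12))*0 = -5*(-12)*0 = 60*0 = 0)
j/A(f(-4, 7), -55) = 0/(-43) = 0*(-1/43) = 0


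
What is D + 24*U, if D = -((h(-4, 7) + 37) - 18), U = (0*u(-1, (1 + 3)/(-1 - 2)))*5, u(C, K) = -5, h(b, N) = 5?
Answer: -24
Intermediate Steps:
U = 0 (U = (0*(-5))*5 = 0*5 = 0)
D = -24 (D = -((5 + 37) - 18) = -(42 - 18) = -1*24 = -24)
D + 24*U = -24 + 24*0 = -24 + 0 = -24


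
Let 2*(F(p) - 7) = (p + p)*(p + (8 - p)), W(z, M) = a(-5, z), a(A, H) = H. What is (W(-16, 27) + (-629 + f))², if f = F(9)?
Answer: 320356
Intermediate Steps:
W(z, M) = z
F(p) = 7 + 8*p (F(p) = 7 + ((p + p)*(p + (8 - p)))/2 = 7 + ((2*p)*8)/2 = 7 + (16*p)/2 = 7 + 8*p)
f = 79 (f = 7 + 8*9 = 7 + 72 = 79)
(W(-16, 27) + (-629 + f))² = (-16 + (-629 + 79))² = (-16 - 550)² = (-566)² = 320356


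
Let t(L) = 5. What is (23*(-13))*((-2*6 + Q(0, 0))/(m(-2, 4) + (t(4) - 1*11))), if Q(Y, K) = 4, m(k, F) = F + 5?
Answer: 2392/3 ≈ 797.33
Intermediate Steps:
m(k, F) = 5 + F
(23*(-13))*((-2*6 + Q(0, 0))/(m(-2, 4) + (t(4) - 1*11))) = (23*(-13))*((-2*6 + 4)/((5 + 4) + (5 - 1*11))) = -299*(-12 + 4)/(9 + (5 - 11)) = -(-2392)/(9 - 6) = -(-2392)/3 = -299*(-8/3) = 2392/3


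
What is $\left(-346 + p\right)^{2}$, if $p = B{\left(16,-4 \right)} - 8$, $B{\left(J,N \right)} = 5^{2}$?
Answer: $108241$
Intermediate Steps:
$B{\left(J,N \right)} = 25$
$p = 17$ ($p = 25 - 8 = 17$)
$\left(-346 + p\right)^{2} = \left(-346 + 17\right)^{2} = \left(-329\right)^{2} = 108241$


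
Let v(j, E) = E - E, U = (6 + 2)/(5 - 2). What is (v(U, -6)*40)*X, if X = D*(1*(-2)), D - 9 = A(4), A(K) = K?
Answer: 0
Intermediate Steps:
D = 13 (D = 9 + 4 = 13)
U = 8/3 ≈ 2.6667
X = -26 (X = 13*(1*(-2)) = 13*(-2) = -26)
v(j, E) = 0
(v(U, -6)*40)*X = (0*40)*(-26) = 0*(-26) = 0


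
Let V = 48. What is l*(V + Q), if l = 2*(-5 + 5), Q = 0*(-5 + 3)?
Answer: 0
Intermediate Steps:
Q = 0 (Q = 0*(-2) = 0)
l = 0 (l = 2*0 = 0)
l*(V + Q) = 0*(48 + 0) = 0*48 = 0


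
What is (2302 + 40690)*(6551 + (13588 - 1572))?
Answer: 798232464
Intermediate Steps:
(2302 + 40690)*(6551 + (13588 - 1572)) = 42992*(6551 + 12016) = 42992*18567 = 798232464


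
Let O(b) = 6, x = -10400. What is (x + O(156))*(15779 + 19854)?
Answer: -370369402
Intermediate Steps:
(x + O(156))*(15779 + 19854) = (-10400 + 6)*(15779 + 19854) = -10394*35633 = -370369402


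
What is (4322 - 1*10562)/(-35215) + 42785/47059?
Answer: 360064387/331436537 ≈ 1.0864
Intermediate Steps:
(4322 - 1*10562)/(-35215) + 42785/47059 = (4322 - 10562)*(-1/35215) + 42785*(1/47059) = -6240*(-1/35215) + 42785/47059 = 1248/7043 + 42785/47059 = 360064387/331436537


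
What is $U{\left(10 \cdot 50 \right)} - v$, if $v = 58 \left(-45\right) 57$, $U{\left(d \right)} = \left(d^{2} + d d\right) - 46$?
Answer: $648724$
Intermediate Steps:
$U{\left(d \right)} = -46 + 2 d^{2}$ ($U{\left(d \right)} = \left(d^{2} + d^{2}\right) - 46 = 2 d^{2} - 46 = -46 + 2 d^{2}$)
$v = -148770$ ($v = \left(-2610\right) 57 = -148770$)
$U{\left(10 \cdot 50 \right)} - v = \left(-46 + 2 \left(10 \cdot 50\right)^{2}\right) - -148770 = \left(-46 + 2 \cdot 500^{2}\right) + 148770 = \left(-46 + 2 \cdot 250000\right) + 148770 = \left(-46 + 500000\right) + 148770 = 499954 + 148770 = 648724$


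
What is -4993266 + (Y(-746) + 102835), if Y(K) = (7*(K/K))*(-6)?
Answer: -4890473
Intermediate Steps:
Y(K) = -42 (Y(K) = (7*1)*(-6) = 7*(-6) = -42)
-4993266 + (Y(-746) + 102835) = -4993266 + (-42 + 102835) = -4993266 + 102793 = -4890473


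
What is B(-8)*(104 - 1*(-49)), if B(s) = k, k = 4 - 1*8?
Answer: -612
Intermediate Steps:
k = -4 (k = 4 - 8 = -4)
B(s) = -4
B(-8)*(104 - 1*(-49)) = -4*(104 - 1*(-49)) = -4*(104 + 49) = -4*153 = -612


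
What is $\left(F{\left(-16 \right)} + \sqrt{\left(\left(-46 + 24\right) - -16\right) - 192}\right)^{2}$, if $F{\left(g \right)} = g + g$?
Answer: $826 - 192 i \sqrt{22} \approx 826.0 - 900.56 i$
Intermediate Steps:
$F{\left(g \right)} = 2 g$
$\left(F{\left(-16 \right)} + \sqrt{\left(\left(-46 + 24\right) - -16\right) - 192}\right)^{2} = \left(2 \left(-16\right) + \sqrt{\left(\left(-46 + 24\right) - -16\right) - 192}\right)^{2} = \left(-32 + \sqrt{\left(-22 + 16\right) - 192}\right)^{2} = \left(-32 + \sqrt{-6 - 192}\right)^{2} = \left(-32 + \sqrt{-198}\right)^{2} = \left(-32 + 3 i \sqrt{22}\right)^{2}$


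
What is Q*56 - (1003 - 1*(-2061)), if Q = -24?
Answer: -4408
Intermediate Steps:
Q*56 - (1003 - 1*(-2061)) = -24*56 - (1003 - 1*(-2061)) = -1344 - (1003 + 2061) = -1344 - 1*3064 = -1344 - 3064 = -4408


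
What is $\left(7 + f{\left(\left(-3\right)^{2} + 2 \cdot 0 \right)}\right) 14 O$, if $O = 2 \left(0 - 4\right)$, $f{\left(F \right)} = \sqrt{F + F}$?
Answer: $-784 - 336 \sqrt{2} \approx -1259.2$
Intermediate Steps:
$f{\left(F \right)} = \sqrt{2} \sqrt{F}$ ($f{\left(F \right)} = \sqrt{2 F} = \sqrt{2} \sqrt{F}$)
$O = -8$ ($O = 2 \left(-4\right) = -8$)
$\left(7 + f{\left(\left(-3\right)^{2} + 2 \cdot 0 \right)}\right) 14 O = \left(7 + \sqrt{2} \sqrt{\left(-3\right)^{2} + 2 \cdot 0}\right) 14 \left(-8\right) = \left(7 + \sqrt{2} \sqrt{9 + 0}\right) 14 \left(-8\right) = \left(7 + \sqrt{2} \sqrt{9}\right) 14 \left(-8\right) = \left(7 + \sqrt{2} \cdot 3\right) 14 \left(-8\right) = \left(7 + 3 \sqrt{2}\right) 14 \left(-8\right) = \left(98 + 42 \sqrt{2}\right) \left(-8\right) = -784 - 336 \sqrt{2}$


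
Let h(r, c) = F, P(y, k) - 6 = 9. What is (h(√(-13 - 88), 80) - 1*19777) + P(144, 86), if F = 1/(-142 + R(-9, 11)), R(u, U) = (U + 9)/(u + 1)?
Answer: -5711220/289 ≈ -19762.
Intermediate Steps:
P(y, k) = 15 (P(y, k) = 6 + 9 = 15)
R(u, U) = (9 + U)/(1 + u)
F = -2/289 (F = 1/(-142 + (9 + 11)/(1 - 9)) = 1/(-142 + 20/(-8)) = 1/(-142 - ⅛*20) = 1/(-142 - 5/2) = 1/(-289/2) = -2/289 ≈ -0.0069204)
h(r, c) = -2/289
(h(√(-13 - 88), 80) - 1*19777) + P(144, 86) = (-2/289 - 1*19777) + 15 = (-2/289 - 19777) + 15 = -5715555/289 + 15 = -5711220/289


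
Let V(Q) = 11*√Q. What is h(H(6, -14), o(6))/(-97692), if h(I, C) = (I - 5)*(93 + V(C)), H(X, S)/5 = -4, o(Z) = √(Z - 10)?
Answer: 775/32564 + 275*(-1)^(¼)*√2/97692 ≈ 0.026614 + 0.002815*I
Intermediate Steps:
o(Z) = √(-10 + Z)
H(X, S) = -20 (H(X, S) = 5*(-4) = -20)
h(I, C) = (-5 + I)*(93 + 11*√C) (h(I, C) = (I - 5)*(93 + 11*√C) = (-5 + I)*(93 + 11*√C))
h(H(6, -14), o(6))/(-97692) = (-465 - 55*(-10 + 6)^(¼) + 93*(-20) + 11*(-20)*√(√(-10 + 6)))/(-97692) = (-465 - 55*(-1)^(¼)*√2 - 1860 + 11*(-20)*√(√(-4)))*(-1/97692) = (-465 - (55 + 55*I) - 1860 + 11*(-20)*√(2*I))*(-1/97692) = (-465 - 55*(1 + I) - 1860 + 11*(-20)*(1 + I))*(-1/97692) = (-465 + (-55 - 55*I) - 1860 + (-220 - 220*I))*(-1/97692) = (-2600 - 275*I)*(-1/97692) = 650/24423 + 275*I/97692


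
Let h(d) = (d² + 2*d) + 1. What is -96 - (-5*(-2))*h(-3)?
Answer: -136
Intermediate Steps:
h(d) = 1 + d² + 2*d
-96 - (-5*(-2))*h(-3) = -96 - (-5*(-2))*(1 + (-3)² + 2*(-3)) = -96 - 10*(1 + 9 - 6) = -96 - 10*4 = -96 - 1*40 = -96 - 40 = -136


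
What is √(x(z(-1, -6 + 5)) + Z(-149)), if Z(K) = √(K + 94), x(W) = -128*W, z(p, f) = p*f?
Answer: √(-128 + I*√55) ≈ 0.32762 + 11.318*I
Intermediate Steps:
z(p, f) = f*p
Z(K) = √(94 + K)
√(x(z(-1, -6 + 5)) + Z(-149)) = √(-128*(-6 + 5)*(-1) + √(94 - 149)) = √(-(-128)*(-1) + √(-55)) = √(-128*1 + I*√55) = √(-128 + I*√55)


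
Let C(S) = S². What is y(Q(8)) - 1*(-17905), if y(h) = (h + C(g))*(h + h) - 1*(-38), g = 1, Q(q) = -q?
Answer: 18055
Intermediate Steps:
y(h) = 38 + 2*h*(1 + h) (y(h) = (h + 1²)*(h + h) - 1*(-38) = (h + 1)*(2*h) + 38 = (1 + h)*(2*h) + 38 = 2*h*(1 + h) + 38 = 38 + 2*h*(1 + h))
y(Q(8)) - 1*(-17905) = (38 + 2*(-1*8) + 2*(-1*8)²) - 1*(-17905) = (38 + 2*(-8) + 2*(-8)²) + 17905 = (38 - 16 + 2*64) + 17905 = (38 - 16 + 128) + 17905 = 150 + 17905 = 18055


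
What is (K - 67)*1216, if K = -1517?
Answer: -1926144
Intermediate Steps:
(K - 67)*1216 = (-1517 - 67)*1216 = -1584*1216 = -1926144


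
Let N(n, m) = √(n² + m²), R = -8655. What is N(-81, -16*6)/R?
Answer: -√1753/2885 ≈ -0.014513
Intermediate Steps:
N(n, m) = √(m² + n²)
N(-81, -16*6)/R = √((-16*6)² + (-81)²)/(-8655) = √((-96)² + 6561)*(-1/8655) = √(9216 + 6561)*(-1/8655) = √15777*(-1/8655) = (3*√1753)*(-1/8655) = -√1753/2885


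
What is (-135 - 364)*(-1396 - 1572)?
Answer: 1481032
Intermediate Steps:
(-135 - 364)*(-1396 - 1572) = -499*(-2968) = 1481032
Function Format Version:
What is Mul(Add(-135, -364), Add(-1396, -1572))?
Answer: 1481032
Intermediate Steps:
Mul(Add(-135, -364), Add(-1396, -1572)) = Mul(-499, -2968) = 1481032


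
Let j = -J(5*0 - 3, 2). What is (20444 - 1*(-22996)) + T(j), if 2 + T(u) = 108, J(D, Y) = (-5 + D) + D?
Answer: 43546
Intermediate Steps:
J(D, Y) = -5 + 2*D
j = 11 (j = -(-5 + 2*(5*0 - 3)) = -(-5 + 2*(0 - 3)) = -(-5 + 2*(-3)) = -(-5 - 6) = -1*(-11) = 11)
T(u) = 106 (T(u) = -2 + 108 = 106)
(20444 - 1*(-22996)) + T(j) = (20444 - 1*(-22996)) + 106 = (20444 + 22996) + 106 = 43440 + 106 = 43546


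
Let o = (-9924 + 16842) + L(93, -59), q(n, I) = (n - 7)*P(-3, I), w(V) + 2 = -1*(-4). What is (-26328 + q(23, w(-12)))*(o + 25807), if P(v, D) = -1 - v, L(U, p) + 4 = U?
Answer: -862876944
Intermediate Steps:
L(U, p) = -4 + U
w(V) = 2 (w(V) = -2 - 1*(-4) = -2 + 4 = 2)
q(n, I) = -14 + 2*n (q(n, I) = (n - 7)*(-1 - 1*(-3)) = (-7 + n)*(-1 + 3) = (-7 + n)*2 = -14 + 2*n)
o = 7007 (o = (-9924 + 16842) + (-4 + 93) = 6918 + 89 = 7007)
(-26328 + q(23, w(-12)))*(o + 25807) = (-26328 + (-14 + 2*23))*(7007 + 25807) = (-26328 + (-14 + 46))*32814 = (-26328 + 32)*32814 = -26296*32814 = -862876944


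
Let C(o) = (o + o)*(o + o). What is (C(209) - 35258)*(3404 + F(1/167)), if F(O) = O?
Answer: 79282097554/167 ≈ 4.7474e+8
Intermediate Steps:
C(o) = 4*o**2 (C(o) = (2*o)*(2*o) = 4*o**2)
(C(209) - 35258)*(3404 + F(1/167)) = (4*209**2 - 35258)*(3404 + 1/167) = (4*43681 - 35258)*(3404 + 1/167) = (174724 - 35258)*(568469/167) = 139466*(568469/167) = 79282097554/167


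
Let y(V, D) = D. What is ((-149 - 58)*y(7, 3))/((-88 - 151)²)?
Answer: -621/57121 ≈ -0.010872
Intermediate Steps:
((-149 - 58)*y(7, 3))/((-88 - 151)²) = ((-149 - 58)*3)/((-88 - 151)²) = (-207*3)/((-239)²) = -621/57121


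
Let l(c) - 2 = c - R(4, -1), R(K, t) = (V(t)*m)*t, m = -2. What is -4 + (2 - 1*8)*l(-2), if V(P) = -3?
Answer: -40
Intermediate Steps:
R(K, t) = 6*t (R(K, t) = (-3*(-2))*t = 6*t)
l(c) = 8 + c (l(c) = 2 + (c - 6*(-1)) = 2 + (c - 1*(-6)) = 2 + (c + 6) = 2 + (6 + c) = 8 + c)
-4 + (2 - 1*8)*l(-2) = -4 + (2 - 1*8)*(8 - 2) = -4 + (2 - 8)*6 = -4 - 6*6 = -4 - 36 = -40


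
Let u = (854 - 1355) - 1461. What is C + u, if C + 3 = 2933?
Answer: 968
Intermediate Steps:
u = -1962 (u = -501 - 1461 = -1962)
C = 2930 (C = -3 + 2933 = 2930)
C + u = 2930 - 1962 = 968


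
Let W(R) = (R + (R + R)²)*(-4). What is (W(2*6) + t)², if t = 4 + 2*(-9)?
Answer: 5597956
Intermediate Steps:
W(R) = -16*R² - 4*R (W(R) = (R + (2*R)²)*(-4) = (R + 4*R²)*(-4) = -16*R² - 4*R)
t = -14 (t = 4 - 18 = -14)
(W(2*6) + t)² = (-4*2*6*(1 + 4*(2*6)) - 14)² = (-4*12*(1 + 4*12) - 14)² = (-4*12*(1 + 48) - 14)² = (-4*12*49 - 14)² = (-2352 - 14)² = (-2366)² = 5597956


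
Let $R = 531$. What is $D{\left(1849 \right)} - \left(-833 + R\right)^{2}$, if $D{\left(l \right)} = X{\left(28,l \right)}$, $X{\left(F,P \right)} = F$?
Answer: $-91176$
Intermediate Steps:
$D{\left(l \right)} = 28$
$D{\left(1849 \right)} - \left(-833 + R\right)^{2} = 28 - \left(-833 + 531\right)^{2} = 28 - \left(-302\right)^{2} = 28 - 91204 = -91176$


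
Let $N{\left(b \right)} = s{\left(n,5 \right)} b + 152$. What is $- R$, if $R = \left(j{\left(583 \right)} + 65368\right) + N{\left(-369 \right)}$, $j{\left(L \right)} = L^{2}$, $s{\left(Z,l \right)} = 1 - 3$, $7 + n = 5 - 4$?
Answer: $-406147$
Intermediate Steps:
$n = -6$ ($n = -7 + \left(5 - 4\right) = -7 + 1 = -6$)
$s{\left(Z,l \right)} = -2$ ($s{\left(Z,l \right)} = 1 - 3 = -2$)
$N{\left(b \right)} = 152 - 2 b$ ($N{\left(b \right)} = - 2 b + 152 = 152 - 2 b$)
$R = 406147$ ($R = \left(583^{2} + 65368\right) + \left(152 - -738\right) = \left(339889 + 65368\right) + \left(152 + 738\right) = 405257 + 890 = 406147$)
$- R = \left(-1\right) 406147 = -406147$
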